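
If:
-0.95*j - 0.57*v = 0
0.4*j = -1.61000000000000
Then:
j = -4.02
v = 6.71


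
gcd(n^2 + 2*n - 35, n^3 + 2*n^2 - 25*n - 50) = n - 5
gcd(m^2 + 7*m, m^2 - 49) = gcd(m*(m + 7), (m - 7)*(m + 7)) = m + 7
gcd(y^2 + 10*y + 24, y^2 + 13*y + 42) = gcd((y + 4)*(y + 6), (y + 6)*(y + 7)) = y + 6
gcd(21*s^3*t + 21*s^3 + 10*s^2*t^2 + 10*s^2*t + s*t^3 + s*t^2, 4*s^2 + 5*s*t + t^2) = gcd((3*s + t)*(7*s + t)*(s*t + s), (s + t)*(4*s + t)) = 1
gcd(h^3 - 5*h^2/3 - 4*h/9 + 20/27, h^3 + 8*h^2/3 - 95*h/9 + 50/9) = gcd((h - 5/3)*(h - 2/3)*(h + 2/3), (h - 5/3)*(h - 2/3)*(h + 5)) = h^2 - 7*h/3 + 10/9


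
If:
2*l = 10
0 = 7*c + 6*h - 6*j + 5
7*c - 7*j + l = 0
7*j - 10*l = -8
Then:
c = 37/7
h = -1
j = 6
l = 5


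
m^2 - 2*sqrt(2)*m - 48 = (m - 6*sqrt(2))*(m + 4*sqrt(2))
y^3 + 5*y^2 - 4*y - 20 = (y - 2)*(y + 2)*(y + 5)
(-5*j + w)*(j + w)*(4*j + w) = -20*j^3 - 21*j^2*w + w^3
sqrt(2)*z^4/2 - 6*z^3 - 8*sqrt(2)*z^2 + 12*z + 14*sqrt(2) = (z - 7*sqrt(2))*(z - sqrt(2))*(z + sqrt(2))*(sqrt(2)*z/2 + 1)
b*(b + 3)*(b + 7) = b^3 + 10*b^2 + 21*b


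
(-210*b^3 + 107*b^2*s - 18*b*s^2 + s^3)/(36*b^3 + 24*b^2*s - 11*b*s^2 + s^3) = (35*b^2 - 12*b*s + s^2)/(-6*b^2 - 5*b*s + s^2)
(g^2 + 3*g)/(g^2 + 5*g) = (g + 3)/(g + 5)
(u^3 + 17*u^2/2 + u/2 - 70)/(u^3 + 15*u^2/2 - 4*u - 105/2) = (u + 4)/(u + 3)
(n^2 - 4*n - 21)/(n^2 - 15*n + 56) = (n + 3)/(n - 8)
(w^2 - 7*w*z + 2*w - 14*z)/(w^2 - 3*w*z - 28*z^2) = (w + 2)/(w + 4*z)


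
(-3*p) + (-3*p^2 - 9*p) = -3*p^2 - 12*p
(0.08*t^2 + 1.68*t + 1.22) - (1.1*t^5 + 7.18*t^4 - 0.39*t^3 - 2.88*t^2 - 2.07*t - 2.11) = -1.1*t^5 - 7.18*t^4 + 0.39*t^3 + 2.96*t^2 + 3.75*t + 3.33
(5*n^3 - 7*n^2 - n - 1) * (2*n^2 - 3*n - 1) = 10*n^5 - 29*n^4 + 14*n^3 + 8*n^2 + 4*n + 1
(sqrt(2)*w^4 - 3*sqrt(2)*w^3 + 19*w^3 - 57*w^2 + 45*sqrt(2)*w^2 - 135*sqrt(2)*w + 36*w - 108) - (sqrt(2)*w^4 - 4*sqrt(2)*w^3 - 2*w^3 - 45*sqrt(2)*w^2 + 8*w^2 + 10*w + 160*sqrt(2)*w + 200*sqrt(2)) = sqrt(2)*w^3 + 21*w^3 - 65*w^2 + 90*sqrt(2)*w^2 - 295*sqrt(2)*w + 26*w - 200*sqrt(2) - 108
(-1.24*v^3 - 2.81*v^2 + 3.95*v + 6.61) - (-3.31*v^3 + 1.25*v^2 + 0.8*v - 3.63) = 2.07*v^3 - 4.06*v^2 + 3.15*v + 10.24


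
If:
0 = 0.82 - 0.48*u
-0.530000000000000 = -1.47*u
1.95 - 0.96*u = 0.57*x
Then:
No Solution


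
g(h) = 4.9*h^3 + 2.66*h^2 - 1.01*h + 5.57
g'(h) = 14.7*h^2 + 5.32*h - 1.01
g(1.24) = 17.75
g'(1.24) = 28.19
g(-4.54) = -393.54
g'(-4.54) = 277.83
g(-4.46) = -371.72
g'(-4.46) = 267.67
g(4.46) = 488.69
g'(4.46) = 315.12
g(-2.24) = -33.89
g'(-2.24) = 60.83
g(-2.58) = -58.27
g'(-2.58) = 83.11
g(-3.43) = -157.40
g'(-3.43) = 153.69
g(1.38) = 22.12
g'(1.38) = 34.33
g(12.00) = 8843.69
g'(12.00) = 2179.63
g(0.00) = 5.57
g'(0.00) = -1.01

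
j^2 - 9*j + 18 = (j - 6)*(j - 3)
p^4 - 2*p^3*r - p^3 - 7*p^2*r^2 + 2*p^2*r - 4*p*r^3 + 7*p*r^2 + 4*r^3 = (p - 1)*(p - 4*r)*(p + r)^2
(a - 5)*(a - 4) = a^2 - 9*a + 20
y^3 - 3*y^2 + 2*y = y*(y - 2)*(y - 1)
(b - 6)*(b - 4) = b^2 - 10*b + 24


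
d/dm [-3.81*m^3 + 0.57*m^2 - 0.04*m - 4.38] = -11.43*m^2 + 1.14*m - 0.04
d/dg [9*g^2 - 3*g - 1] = 18*g - 3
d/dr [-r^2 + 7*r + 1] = 7 - 2*r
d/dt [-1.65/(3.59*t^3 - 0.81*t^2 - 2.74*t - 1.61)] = (17.7705*t^2 - 2.673*t - 4.521)/(-3.59*t^3 + 0.81*t^2 + 2.74*t + 1.61)^2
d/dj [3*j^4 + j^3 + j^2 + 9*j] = 12*j^3 + 3*j^2 + 2*j + 9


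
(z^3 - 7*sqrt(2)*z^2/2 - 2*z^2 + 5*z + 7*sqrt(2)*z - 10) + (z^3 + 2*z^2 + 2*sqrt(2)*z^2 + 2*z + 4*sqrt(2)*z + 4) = 2*z^3 - 3*sqrt(2)*z^2/2 + 7*z + 11*sqrt(2)*z - 6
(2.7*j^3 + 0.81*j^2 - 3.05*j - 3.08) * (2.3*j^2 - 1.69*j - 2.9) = 6.21*j^5 - 2.7*j^4 - 16.2139*j^3 - 4.2785*j^2 + 14.0502*j + 8.932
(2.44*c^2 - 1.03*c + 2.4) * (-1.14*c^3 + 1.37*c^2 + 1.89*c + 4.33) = -2.7816*c^5 + 4.517*c^4 + 0.464499999999999*c^3 + 11.9065*c^2 + 0.0760999999999994*c + 10.392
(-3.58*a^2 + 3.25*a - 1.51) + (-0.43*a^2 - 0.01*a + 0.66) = -4.01*a^2 + 3.24*a - 0.85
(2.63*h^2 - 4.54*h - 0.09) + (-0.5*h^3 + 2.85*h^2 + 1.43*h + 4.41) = -0.5*h^3 + 5.48*h^2 - 3.11*h + 4.32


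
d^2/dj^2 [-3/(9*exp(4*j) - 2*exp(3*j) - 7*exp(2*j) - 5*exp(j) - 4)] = 3*(2*(-36*exp(3*j) + 6*exp(2*j) + 14*exp(j) + 5)^2*exp(j) + (144*exp(3*j) - 18*exp(2*j) - 28*exp(j) - 5)*(-9*exp(4*j) + 2*exp(3*j) + 7*exp(2*j) + 5*exp(j) + 4))*exp(j)/(-9*exp(4*j) + 2*exp(3*j) + 7*exp(2*j) + 5*exp(j) + 4)^3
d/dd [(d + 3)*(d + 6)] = 2*d + 9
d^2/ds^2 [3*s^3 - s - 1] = 18*s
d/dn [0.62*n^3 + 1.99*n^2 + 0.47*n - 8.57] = 1.86*n^2 + 3.98*n + 0.47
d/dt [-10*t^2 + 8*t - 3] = 8 - 20*t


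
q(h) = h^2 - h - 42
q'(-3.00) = -7.00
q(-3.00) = -30.00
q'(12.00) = 23.00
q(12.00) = 90.00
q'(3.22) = 5.44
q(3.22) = -34.85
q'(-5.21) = -11.42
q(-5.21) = -9.65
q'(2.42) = 3.84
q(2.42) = -38.56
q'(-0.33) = -1.66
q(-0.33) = -41.56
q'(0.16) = -0.68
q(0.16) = -42.13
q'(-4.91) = -10.82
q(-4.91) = -12.98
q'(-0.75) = -2.50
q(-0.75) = -40.69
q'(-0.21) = -1.42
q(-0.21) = -41.75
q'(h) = 2*h - 1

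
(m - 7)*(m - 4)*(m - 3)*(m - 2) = m^4 - 16*m^3 + 89*m^2 - 206*m + 168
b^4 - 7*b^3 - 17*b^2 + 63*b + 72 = (b - 8)*(b - 3)*(b + 1)*(b + 3)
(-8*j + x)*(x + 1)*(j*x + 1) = -8*j^2*x^2 - 8*j^2*x + j*x^3 + j*x^2 - 8*j*x - 8*j + x^2 + x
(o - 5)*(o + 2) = o^2 - 3*o - 10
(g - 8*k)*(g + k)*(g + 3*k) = g^3 - 4*g^2*k - 29*g*k^2 - 24*k^3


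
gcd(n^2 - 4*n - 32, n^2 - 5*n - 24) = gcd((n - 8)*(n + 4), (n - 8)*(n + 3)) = n - 8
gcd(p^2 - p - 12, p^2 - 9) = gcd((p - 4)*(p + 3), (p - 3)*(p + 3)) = p + 3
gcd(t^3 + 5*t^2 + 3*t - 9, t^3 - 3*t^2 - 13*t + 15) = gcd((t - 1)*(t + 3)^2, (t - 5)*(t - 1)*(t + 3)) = t^2 + 2*t - 3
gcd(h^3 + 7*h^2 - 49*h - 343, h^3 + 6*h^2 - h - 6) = 1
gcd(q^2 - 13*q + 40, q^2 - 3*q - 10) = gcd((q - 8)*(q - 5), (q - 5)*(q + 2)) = q - 5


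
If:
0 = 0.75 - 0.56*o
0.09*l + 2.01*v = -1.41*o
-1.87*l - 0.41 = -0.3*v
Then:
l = -0.37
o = 1.34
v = -0.92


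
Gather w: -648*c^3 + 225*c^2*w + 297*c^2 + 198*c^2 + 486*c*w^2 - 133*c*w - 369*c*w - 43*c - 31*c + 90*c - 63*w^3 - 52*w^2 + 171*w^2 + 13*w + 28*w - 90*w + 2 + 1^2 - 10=-648*c^3 + 495*c^2 + 16*c - 63*w^3 + w^2*(486*c + 119) + w*(225*c^2 - 502*c - 49) - 7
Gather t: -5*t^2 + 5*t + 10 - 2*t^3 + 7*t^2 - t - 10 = -2*t^3 + 2*t^2 + 4*t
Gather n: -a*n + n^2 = -a*n + n^2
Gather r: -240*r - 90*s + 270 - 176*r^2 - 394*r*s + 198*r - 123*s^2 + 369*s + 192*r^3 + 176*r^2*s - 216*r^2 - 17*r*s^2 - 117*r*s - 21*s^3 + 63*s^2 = 192*r^3 + r^2*(176*s - 392) + r*(-17*s^2 - 511*s - 42) - 21*s^3 - 60*s^2 + 279*s + 270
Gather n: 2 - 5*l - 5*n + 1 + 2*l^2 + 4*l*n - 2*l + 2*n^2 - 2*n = 2*l^2 - 7*l + 2*n^2 + n*(4*l - 7) + 3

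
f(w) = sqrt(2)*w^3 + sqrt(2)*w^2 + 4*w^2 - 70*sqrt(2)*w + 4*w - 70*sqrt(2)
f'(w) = 3*sqrt(2)*w^2 + 2*sqrt(2)*w + 8*w - 70*sqrt(2) + 4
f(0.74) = -165.75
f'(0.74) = -84.66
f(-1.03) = 3.05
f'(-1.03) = -101.65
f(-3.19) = 213.23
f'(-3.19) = -86.36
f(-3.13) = 208.02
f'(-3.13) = -87.32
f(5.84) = -187.43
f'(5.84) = 112.94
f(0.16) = -114.05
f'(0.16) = -93.15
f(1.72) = -239.17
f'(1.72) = -63.82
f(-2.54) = 154.05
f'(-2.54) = -95.13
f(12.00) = 1984.47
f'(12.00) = 645.89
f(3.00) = -297.07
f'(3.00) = -24.33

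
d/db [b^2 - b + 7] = 2*b - 1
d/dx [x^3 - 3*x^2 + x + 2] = 3*x^2 - 6*x + 1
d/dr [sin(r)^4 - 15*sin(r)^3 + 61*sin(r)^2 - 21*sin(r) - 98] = (4*sin(r)^3 - 45*sin(r)^2 + 122*sin(r) - 21)*cos(r)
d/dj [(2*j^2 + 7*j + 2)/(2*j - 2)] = (j^2 - 2*j - 9/2)/(j^2 - 2*j + 1)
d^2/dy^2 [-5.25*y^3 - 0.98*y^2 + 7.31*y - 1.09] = -31.5*y - 1.96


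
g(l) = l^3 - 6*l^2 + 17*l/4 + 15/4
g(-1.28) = -13.62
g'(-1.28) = 24.53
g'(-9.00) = 355.25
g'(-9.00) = 355.25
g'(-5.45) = 158.76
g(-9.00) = -1249.50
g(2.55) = -7.85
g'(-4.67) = 125.72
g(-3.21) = -104.79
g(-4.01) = -174.25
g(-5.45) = -359.51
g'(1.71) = -7.50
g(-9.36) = -1381.71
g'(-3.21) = 73.68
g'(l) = 3*l^2 - 12*l + 17/4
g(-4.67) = -248.80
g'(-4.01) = 100.61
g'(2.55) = -6.84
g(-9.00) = -1249.50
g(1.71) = -1.53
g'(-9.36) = 379.40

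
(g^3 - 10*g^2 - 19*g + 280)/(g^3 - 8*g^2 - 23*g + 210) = (g - 8)/(g - 6)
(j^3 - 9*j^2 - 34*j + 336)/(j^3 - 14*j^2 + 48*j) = (j^2 - j - 42)/(j*(j - 6))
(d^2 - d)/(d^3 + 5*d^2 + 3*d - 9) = d/(d^2 + 6*d + 9)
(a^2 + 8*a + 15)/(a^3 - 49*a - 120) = 1/(a - 8)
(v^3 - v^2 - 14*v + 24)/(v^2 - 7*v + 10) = (v^2 + v - 12)/(v - 5)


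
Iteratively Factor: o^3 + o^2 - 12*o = (o)*(o^2 + o - 12) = o*(o - 3)*(o + 4)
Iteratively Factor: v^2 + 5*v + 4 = (v + 4)*(v + 1)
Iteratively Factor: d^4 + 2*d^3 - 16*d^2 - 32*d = (d + 2)*(d^3 - 16*d) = (d + 2)*(d + 4)*(d^2 - 4*d) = (d - 4)*(d + 2)*(d + 4)*(d)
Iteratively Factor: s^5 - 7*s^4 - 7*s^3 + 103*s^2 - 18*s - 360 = (s - 5)*(s^4 - 2*s^3 - 17*s^2 + 18*s + 72) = (s - 5)*(s + 3)*(s^3 - 5*s^2 - 2*s + 24) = (s - 5)*(s - 3)*(s + 3)*(s^2 - 2*s - 8) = (s - 5)*(s - 4)*(s - 3)*(s + 3)*(s + 2)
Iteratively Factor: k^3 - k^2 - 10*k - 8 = (k + 1)*(k^2 - 2*k - 8) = (k - 4)*(k + 1)*(k + 2)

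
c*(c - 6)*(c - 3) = c^3 - 9*c^2 + 18*c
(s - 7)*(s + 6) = s^2 - s - 42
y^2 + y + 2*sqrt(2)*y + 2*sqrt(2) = (y + 1)*(y + 2*sqrt(2))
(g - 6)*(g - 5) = g^2 - 11*g + 30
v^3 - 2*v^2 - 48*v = v*(v - 8)*(v + 6)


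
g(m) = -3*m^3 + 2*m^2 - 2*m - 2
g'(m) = -9*m^2 + 4*m - 2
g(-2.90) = 93.79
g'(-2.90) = -89.29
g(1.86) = -18.11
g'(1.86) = -25.70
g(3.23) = -88.69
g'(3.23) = -82.98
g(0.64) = -3.25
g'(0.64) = -3.13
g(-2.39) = 55.16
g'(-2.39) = -62.97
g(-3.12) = 114.82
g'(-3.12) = -102.09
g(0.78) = -3.77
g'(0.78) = -4.36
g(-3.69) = 183.34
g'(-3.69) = -139.30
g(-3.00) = 103.00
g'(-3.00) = -95.00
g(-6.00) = 730.00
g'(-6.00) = -350.00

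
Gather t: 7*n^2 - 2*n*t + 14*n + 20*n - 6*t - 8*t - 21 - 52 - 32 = 7*n^2 + 34*n + t*(-2*n - 14) - 105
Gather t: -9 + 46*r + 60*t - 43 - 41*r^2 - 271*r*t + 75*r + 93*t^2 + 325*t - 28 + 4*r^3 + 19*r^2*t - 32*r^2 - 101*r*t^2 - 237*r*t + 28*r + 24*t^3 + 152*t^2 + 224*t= 4*r^3 - 73*r^2 + 149*r + 24*t^3 + t^2*(245 - 101*r) + t*(19*r^2 - 508*r + 609) - 80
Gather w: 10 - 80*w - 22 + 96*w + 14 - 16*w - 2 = 0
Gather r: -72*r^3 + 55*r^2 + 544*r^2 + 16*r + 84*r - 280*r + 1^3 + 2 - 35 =-72*r^3 + 599*r^2 - 180*r - 32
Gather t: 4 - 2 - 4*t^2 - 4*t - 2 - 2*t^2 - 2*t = -6*t^2 - 6*t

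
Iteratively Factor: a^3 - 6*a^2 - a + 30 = (a + 2)*(a^2 - 8*a + 15) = (a - 3)*(a + 2)*(a - 5)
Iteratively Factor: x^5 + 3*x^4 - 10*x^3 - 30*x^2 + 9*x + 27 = (x - 1)*(x^4 + 4*x^3 - 6*x^2 - 36*x - 27) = (x - 1)*(x + 1)*(x^3 + 3*x^2 - 9*x - 27) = (x - 1)*(x + 1)*(x + 3)*(x^2 - 9) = (x - 1)*(x + 1)*(x + 3)^2*(x - 3)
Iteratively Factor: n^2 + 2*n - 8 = (n + 4)*(n - 2)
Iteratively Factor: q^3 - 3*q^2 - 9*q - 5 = (q - 5)*(q^2 + 2*q + 1) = (q - 5)*(q + 1)*(q + 1)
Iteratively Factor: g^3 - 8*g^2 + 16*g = (g - 4)*(g^2 - 4*g) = g*(g - 4)*(g - 4)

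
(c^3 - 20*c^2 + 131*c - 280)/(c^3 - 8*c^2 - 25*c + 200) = (c - 7)/(c + 5)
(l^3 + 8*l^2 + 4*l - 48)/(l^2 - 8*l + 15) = (l^3 + 8*l^2 + 4*l - 48)/(l^2 - 8*l + 15)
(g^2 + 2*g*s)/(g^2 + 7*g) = (g + 2*s)/(g + 7)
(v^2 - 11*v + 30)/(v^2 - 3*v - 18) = (v - 5)/(v + 3)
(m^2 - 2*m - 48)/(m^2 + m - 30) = (m - 8)/(m - 5)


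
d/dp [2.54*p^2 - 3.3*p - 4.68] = 5.08*p - 3.3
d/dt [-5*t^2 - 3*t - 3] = -10*t - 3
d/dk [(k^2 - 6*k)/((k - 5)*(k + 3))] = 2*(2*k^2 - 15*k + 45)/(k^4 - 4*k^3 - 26*k^2 + 60*k + 225)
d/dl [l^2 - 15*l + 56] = 2*l - 15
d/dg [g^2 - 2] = 2*g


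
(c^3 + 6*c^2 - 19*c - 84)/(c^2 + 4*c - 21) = (c^2 - c - 12)/(c - 3)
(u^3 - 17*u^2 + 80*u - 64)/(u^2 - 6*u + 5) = (u^2 - 16*u + 64)/(u - 5)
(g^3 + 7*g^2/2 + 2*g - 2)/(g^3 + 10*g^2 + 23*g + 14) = (g^2 + 3*g/2 - 1)/(g^2 + 8*g + 7)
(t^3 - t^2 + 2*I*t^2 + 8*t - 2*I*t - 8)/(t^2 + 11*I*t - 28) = (t^2 - t*(1 + 2*I) + 2*I)/(t + 7*I)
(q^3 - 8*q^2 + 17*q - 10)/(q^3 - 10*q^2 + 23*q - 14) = (q - 5)/(q - 7)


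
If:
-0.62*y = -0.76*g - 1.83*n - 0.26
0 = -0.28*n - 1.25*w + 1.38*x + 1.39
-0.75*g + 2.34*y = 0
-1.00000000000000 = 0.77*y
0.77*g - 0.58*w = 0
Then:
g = -4.05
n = 1.10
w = -5.38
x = -5.66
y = -1.30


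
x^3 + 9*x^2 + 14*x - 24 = (x - 1)*(x + 4)*(x + 6)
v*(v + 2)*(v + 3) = v^3 + 5*v^2 + 6*v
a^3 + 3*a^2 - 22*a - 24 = (a - 4)*(a + 1)*(a + 6)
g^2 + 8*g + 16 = (g + 4)^2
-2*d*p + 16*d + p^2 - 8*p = (-2*d + p)*(p - 8)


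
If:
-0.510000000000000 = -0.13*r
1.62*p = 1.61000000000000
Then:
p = 0.99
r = 3.92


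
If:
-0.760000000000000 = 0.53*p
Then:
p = -1.43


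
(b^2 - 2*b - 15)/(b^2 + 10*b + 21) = (b - 5)/(b + 7)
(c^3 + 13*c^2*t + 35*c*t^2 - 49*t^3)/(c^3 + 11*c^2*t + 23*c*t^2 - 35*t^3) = (c + 7*t)/(c + 5*t)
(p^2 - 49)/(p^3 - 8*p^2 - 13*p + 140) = (p + 7)/(p^2 - p - 20)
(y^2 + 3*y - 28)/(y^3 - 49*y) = (y - 4)/(y*(y - 7))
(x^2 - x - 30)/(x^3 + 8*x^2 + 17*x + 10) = (x - 6)/(x^2 + 3*x + 2)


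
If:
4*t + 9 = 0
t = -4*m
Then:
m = 9/16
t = -9/4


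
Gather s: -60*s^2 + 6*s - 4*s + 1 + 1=-60*s^2 + 2*s + 2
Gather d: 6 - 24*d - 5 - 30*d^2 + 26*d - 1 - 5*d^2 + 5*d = -35*d^2 + 7*d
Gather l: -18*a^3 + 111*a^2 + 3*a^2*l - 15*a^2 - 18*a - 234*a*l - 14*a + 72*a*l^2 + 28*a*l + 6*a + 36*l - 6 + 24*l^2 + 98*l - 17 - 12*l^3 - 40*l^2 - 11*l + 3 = -18*a^3 + 96*a^2 - 26*a - 12*l^3 + l^2*(72*a - 16) + l*(3*a^2 - 206*a + 123) - 20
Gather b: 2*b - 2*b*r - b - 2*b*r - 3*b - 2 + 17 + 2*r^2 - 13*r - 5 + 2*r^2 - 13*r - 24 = b*(-4*r - 2) + 4*r^2 - 26*r - 14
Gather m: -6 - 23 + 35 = 6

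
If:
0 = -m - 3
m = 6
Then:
No Solution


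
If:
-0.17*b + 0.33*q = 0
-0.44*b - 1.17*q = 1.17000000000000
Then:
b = -1.12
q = -0.58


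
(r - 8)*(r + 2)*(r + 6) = r^3 - 52*r - 96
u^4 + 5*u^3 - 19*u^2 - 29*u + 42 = (u - 3)*(u - 1)*(u + 2)*(u + 7)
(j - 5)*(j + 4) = j^2 - j - 20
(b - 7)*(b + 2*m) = b^2 + 2*b*m - 7*b - 14*m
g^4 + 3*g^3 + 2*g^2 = g^2*(g + 1)*(g + 2)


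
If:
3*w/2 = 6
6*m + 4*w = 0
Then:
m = -8/3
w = 4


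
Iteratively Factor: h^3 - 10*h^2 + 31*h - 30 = (h - 3)*(h^2 - 7*h + 10) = (h - 5)*(h - 3)*(h - 2)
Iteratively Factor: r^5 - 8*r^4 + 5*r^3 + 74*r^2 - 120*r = (r - 5)*(r^4 - 3*r^3 - 10*r^2 + 24*r) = (r - 5)*(r - 2)*(r^3 - r^2 - 12*r) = r*(r - 5)*(r - 2)*(r^2 - r - 12) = r*(r - 5)*(r - 4)*(r - 2)*(r + 3)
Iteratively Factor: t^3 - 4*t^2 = (t)*(t^2 - 4*t) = t^2*(t - 4)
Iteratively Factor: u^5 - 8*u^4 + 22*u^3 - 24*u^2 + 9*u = (u)*(u^4 - 8*u^3 + 22*u^2 - 24*u + 9) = u*(u - 1)*(u^3 - 7*u^2 + 15*u - 9) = u*(u - 3)*(u - 1)*(u^2 - 4*u + 3) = u*(u - 3)*(u - 1)^2*(u - 3)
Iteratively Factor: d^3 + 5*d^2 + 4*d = (d)*(d^2 + 5*d + 4) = d*(d + 4)*(d + 1)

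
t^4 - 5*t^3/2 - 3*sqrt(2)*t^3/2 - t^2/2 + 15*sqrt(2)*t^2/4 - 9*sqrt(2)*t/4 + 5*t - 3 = (t - 3/2)*(t - 1)*(t - 2*sqrt(2))*(t + sqrt(2)/2)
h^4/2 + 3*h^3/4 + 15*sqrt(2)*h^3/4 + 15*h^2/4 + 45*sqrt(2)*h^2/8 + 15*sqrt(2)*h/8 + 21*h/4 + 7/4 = (h/2 + 1/2)*(h + 1/2)*(h + sqrt(2)/2)*(h + 7*sqrt(2))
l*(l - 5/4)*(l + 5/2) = l^3 + 5*l^2/4 - 25*l/8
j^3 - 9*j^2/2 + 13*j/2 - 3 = (j - 2)*(j - 3/2)*(j - 1)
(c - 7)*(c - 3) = c^2 - 10*c + 21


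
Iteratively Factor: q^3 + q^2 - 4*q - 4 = (q - 2)*(q^2 + 3*q + 2) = (q - 2)*(q + 2)*(q + 1)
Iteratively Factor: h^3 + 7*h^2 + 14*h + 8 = (h + 4)*(h^2 + 3*h + 2) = (h + 1)*(h + 4)*(h + 2)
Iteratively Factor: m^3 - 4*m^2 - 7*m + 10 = (m - 1)*(m^2 - 3*m - 10) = (m - 5)*(m - 1)*(m + 2)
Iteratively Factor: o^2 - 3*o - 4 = (o - 4)*(o + 1)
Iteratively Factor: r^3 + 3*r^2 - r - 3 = (r + 3)*(r^2 - 1) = (r + 1)*(r + 3)*(r - 1)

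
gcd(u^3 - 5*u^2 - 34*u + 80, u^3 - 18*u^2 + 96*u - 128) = u^2 - 10*u + 16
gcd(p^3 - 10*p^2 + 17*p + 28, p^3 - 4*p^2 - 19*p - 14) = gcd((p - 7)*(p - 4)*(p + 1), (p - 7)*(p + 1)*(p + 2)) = p^2 - 6*p - 7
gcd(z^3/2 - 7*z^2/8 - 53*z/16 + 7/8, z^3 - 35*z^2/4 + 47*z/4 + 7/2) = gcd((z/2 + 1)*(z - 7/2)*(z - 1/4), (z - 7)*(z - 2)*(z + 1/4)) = 1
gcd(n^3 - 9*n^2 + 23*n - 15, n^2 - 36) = 1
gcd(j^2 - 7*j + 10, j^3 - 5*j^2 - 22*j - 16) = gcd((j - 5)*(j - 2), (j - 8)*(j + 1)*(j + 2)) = 1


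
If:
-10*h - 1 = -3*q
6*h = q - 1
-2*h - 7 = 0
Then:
No Solution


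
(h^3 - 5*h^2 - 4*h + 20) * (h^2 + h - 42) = h^5 - 4*h^4 - 51*h^3 + 226*h^2 + 188*h - 840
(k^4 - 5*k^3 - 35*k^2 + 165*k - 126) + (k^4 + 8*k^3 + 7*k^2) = 2*k^4 + 3*k^3 - 28*k^2 + 165*k - 126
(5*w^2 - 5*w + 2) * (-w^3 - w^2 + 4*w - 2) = -5*w^5 + 23*w^3 - 32*w^2 + 18*w - 4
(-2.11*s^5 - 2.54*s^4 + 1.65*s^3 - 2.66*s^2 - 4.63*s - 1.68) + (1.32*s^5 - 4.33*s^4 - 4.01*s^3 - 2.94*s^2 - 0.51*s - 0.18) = -0.79*s^5 - 6.87*s^4 - 2.36*s^3 - 5.6*s^2 - 5.14*s - 1.86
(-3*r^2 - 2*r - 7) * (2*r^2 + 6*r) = -6*r^4 - 22*r^3 - 26*r^2 - 42*r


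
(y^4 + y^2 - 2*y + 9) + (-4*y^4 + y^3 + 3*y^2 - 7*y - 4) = -3*y^4 + y^3 + 4*y^2 - 9*y + 5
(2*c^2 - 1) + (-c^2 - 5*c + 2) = c^2 - 5*c + 1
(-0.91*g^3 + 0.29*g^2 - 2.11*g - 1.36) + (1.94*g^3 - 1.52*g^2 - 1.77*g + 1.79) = 1.03*g^3 - 1.23*g^2 - 3.88*g + 0.43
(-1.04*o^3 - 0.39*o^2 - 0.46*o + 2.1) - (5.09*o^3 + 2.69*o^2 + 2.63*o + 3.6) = -6.13*o^3 - 3.08*o^2 - 3.09*o - 1.5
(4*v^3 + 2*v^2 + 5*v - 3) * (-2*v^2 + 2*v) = -8*v^5 + 4*v^4 - 6*v^3 + 16*v^2 - 6*v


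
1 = 1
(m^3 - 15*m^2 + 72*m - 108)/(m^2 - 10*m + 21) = (m^2 - 12*m + 36)/(m - 7)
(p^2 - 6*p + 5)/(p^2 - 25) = (p - 1)/(p + 5)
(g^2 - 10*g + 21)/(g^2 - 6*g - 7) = (g - 3)/(g + 1)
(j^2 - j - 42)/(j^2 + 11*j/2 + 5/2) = 2*(j^2 - j - 42)/(2*j^2 + 11*j + 5)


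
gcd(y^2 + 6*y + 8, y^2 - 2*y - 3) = 1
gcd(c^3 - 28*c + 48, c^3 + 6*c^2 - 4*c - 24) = c^2 + 4*c - 12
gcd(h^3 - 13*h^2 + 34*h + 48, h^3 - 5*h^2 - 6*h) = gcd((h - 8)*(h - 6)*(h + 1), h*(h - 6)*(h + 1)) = h^2 - 5*h - 6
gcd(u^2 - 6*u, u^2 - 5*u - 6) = u - 6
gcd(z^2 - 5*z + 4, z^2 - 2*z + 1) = z - 1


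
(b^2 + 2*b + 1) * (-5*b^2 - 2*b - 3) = -5*b^4 - 12*b^3 - 12*b^2 - 8*b - 3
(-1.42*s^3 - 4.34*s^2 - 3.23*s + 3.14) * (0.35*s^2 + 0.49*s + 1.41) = -0.497*s^5 - 2.2148*s^4 - 5.2593*s^3 - 6.6031*s^2 - 3.0157*s + 4.4274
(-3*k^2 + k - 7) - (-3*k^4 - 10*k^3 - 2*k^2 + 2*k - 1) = 3*k^4 + 10*k^3 - k^2 - k - 6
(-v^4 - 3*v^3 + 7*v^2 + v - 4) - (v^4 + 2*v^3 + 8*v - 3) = -2*v^4 - 5*v^3 + 7*v^2 - 7*v - 1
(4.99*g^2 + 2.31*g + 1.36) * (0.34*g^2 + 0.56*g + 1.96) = 1.6966*g^4 + 3.5798*g^3 + 11.5364*g^2 + 5.2892*g + 2.6656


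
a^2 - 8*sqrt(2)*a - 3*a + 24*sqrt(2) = (a - 3)*(a - 8*sqrt(2))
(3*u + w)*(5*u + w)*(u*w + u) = 15*u^3*w + 15*u^3 + 8*u^2*w^2 + 8*u^2*w + u*w^3 + u*w^2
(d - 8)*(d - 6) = d^2 - 14*d + 48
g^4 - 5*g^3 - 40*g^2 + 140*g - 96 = (g - 8)*(g - 2)*(g - 1)*(g + 6)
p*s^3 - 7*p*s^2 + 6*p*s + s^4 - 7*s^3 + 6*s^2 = s*(p + s)*(s - 6)*(s - 1)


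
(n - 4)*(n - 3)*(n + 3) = n^3 - 4*n^2 - 9*n + 36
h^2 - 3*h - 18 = (h - 6)*(h + 3)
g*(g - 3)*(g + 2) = g^3 - g^2 - 6*g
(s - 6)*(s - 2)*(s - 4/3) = s^3 - 28*s^2/3 + 68*s/3 - 16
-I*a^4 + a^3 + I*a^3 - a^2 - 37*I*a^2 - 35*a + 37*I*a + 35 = (a - 5*I)*(a - I)*(a + 7*I)*(-I*a + I)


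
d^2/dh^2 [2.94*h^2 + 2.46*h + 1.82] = 5.88000000000000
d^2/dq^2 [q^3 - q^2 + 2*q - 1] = 6*q - 2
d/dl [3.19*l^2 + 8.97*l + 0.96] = 6.38*l + 8.97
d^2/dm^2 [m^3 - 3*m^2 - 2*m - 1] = 6*m - 6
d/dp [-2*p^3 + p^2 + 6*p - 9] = -6*p^2 + 2*p + 6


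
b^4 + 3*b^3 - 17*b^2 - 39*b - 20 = (b - 4)*(b + 1)^2*(b + 5)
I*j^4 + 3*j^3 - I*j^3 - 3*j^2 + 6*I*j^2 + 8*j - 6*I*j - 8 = (j - 1)*(j - 4*I)*(j + 2*I)*(I*j + 1)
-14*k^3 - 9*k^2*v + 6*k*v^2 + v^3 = (-2*k + v)*(k + v)*(7*k + v)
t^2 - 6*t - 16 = (t - 8)*(t + 2)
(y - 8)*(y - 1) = y^2 - 9*y + 8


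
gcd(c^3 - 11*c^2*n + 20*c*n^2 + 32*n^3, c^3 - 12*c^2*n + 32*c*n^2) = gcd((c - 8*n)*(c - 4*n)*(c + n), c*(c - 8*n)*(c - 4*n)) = c^2 - 12*c*n + 32*n^2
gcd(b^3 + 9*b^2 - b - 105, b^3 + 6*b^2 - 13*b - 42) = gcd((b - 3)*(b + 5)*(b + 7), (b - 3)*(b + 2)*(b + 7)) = b^2 + 4*b - 21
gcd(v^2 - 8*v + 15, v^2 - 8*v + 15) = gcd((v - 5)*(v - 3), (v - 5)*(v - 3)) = v^2 - 8*v + 15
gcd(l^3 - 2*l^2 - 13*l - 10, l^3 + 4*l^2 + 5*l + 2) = l^2 + 3*l + 2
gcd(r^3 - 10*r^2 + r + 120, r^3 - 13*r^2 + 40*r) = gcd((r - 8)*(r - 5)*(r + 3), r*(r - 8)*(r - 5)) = r^2 - 13*r + 40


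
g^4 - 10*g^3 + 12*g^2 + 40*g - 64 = (g - 8)*(g - 2)^2*(g + 2)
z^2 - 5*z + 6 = (z - 3)*(z - 2)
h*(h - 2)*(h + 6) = h^3 + 4*h^2 - 12*h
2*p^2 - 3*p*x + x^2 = (-2*p + x)*(-p + x)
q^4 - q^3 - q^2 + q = q*(q - 1)^2*(q + 1)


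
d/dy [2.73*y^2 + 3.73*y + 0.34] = 5.46*y + 3.73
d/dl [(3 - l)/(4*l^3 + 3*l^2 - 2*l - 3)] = (8*l^3 - 33*l^2 - 18*l + 9)/(16*l^6 + 24*l^5 - 7*l^4 - 36*l^3 - 14*l^2 + 12*l + 9)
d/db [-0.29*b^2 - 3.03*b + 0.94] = -0.58*b - 3.03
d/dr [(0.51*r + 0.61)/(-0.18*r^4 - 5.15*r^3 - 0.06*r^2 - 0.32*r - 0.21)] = (0.2754*r^4 + 5.6922*r^3 + 9.4551*r^2 + 0.0732*r + 0.0881)/(0.0324*r^8 + 1.854*r^7 + 26.5441*r^6 + 0.7332*r^5 + 3.3752*r^4 + 2.2014*r^3 + 0.1276*r^2 + 0.1344*r + 0.0441)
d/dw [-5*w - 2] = -5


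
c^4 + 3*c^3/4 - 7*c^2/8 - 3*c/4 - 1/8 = (c - 1)*(c + 1/4)*(c + 1/2)*(c + 1)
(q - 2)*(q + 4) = q^2 + 2*q - 8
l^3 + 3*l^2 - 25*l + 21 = (l - 3)*(l - 1)*(l + 7)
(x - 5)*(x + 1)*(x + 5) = x^3 + x^2 - 25*x - 25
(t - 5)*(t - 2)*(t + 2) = t^3 - 5*t^2 - 4*t + 20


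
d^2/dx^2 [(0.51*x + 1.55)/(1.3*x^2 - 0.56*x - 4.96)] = ((-3.978*x - 3.4588)*(-1.3*x^2 + 0.56*x + 4.96) - (0.51*x + 1.55)*(2.6*x - 0.56)*(5.2*x - 1.12))/(-1.3*x^2 + 0.56*x + 4.96)^3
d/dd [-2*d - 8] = -2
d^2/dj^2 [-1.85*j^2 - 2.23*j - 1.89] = -3.70000000000000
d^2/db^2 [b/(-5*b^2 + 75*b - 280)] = 2*(-b*(2*b - 15)^2 + 3*(b - 5)*(b^2 - 15*b + 56))/(5*(b^2 - 15*b + 56)^3)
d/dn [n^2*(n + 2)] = n*(3*n + 4)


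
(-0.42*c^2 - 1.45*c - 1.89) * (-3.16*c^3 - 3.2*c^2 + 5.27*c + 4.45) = 1.3272*c^5 + 5.926*c^4 + 8.399*c^3 - 3.4625*c^2 - 16.4128*c - 8.4105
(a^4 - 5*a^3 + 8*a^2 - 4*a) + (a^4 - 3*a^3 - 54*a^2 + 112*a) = 2*a^4 - 8*a^3 - 46*a^2 + 108*a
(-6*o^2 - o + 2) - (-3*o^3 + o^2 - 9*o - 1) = 3*o^3 - 7*o^2 + 8*o + 3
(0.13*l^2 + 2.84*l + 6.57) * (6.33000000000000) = 0.8229*l^2 + 17.9772*l + 41.5881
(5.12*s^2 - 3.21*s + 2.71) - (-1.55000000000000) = 5.12*s^2 - 3.21*s + 4.26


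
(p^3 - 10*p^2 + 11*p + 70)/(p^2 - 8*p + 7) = (p^2 - 3*p - 10)/(p - 1)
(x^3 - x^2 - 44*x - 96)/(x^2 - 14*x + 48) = (x^2 + 7*x + 12)/(x - 6)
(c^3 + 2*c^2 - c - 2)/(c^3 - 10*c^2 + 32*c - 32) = (c^3 + 2*c^2 - c - 2)/(c^3 - 10*c^2 + 32*c - 32)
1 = 1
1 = 1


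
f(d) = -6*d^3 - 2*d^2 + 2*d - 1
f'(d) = -18*d^2 - 4*d + 2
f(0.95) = -6.05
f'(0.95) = -18.04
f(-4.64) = 546.04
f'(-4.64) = -366.97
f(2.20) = -70.17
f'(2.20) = -93.92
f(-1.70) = 19.30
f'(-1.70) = -43.22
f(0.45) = -1.05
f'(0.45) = -3.44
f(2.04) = -56.18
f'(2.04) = -81.07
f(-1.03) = 1.37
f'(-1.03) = -12.98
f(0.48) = -1.16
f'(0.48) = -4.07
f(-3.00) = 137.00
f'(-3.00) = -148.00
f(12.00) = -10633.00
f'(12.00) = -2638.00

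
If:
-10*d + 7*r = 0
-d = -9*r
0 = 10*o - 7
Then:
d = 0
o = 7/10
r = 0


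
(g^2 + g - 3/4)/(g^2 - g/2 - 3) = (g - 1/2)/(g - 2)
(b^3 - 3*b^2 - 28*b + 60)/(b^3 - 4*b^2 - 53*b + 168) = (b^3 - 3*b^2 - 28*b + 60)/(b^3 - 4*b^2 - 53*b + 168)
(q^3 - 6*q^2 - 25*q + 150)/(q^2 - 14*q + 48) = (q^2 - 25)/(q - 8)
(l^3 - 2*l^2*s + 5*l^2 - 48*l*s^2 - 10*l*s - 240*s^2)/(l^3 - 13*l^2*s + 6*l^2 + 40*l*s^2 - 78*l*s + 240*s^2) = (-l^2 - 6*l*s - 5*l - 30*s)/(-l^2 + 5*l*s - 6*l + 30*s)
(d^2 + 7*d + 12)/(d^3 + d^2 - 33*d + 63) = (d^2 + 7*d + 12)/(d^3 + d^2 - 33*d + 63)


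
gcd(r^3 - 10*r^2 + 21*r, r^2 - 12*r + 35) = r - 7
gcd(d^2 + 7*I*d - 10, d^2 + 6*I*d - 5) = d + 5*I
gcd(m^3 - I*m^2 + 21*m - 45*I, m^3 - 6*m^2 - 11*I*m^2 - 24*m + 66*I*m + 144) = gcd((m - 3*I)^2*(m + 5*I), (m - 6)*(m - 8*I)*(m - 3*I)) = m - 3*I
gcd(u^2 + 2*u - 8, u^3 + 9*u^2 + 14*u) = 1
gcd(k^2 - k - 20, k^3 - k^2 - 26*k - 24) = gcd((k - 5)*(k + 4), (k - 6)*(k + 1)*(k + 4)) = k + 4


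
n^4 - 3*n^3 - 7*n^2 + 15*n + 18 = (n - 3)^2*(n + 1)*(n + 2)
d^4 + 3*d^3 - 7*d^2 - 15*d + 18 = (d - 2)*(d - 1)*(d + 3)^2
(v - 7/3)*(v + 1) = v^2 - 4*v/3 - 7/3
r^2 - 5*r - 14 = (r - 7)*(r + 2)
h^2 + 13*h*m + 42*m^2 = (h + 6*m)*(h + 7*m)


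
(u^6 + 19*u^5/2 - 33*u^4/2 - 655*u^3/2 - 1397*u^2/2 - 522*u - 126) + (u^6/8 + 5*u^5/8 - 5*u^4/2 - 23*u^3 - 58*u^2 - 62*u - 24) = 9*u^6/8 + 81*u^5/8 - 19*u^4 - 701*u^3/2 - 1513*u^2/2 - 584*u - 150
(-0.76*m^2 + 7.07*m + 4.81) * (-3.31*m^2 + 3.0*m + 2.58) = 2.5156*m^4 - 25.6817*m^3 + 3.3281*m^2 + 32.6706*m + 12.4098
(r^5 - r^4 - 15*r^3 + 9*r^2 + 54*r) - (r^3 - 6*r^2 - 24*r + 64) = r^5 - r^4 - 16*r^3 + 15*r^2 + 78*r - 64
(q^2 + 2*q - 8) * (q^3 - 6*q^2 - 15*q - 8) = q^5 - 4*q^4 - 35*q^3 + 10*q^2 + 104*q + 64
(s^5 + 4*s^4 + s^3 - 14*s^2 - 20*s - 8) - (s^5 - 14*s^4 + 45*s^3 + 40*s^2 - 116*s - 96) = 18*s^4 - 44*s^3 - 54*s^2 + 96*s + 88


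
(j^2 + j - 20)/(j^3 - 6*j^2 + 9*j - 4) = (j + 5)/(j^2 - 2*j + 1)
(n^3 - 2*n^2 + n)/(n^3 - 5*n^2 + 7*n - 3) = n/(n - 3)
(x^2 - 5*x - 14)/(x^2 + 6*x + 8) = (x - 7)/(x + 4)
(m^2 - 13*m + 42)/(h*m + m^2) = (m^2 - 13*m + 42)/(m*(h + m))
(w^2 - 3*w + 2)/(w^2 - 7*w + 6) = (w - 2)/(w - 6)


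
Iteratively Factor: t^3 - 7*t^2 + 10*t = (t - 5)*(t^2 - 2*t) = t*(t - 5)*(t - 2)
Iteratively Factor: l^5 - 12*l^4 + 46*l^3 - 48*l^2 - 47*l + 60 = (l - 5)*(l^4 - 7*l^3 + 11*l^2 + 7*l - 12) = (l - 5)*(l - 3)*(l^3 - 4*l^2 - l + 4) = (l - 5)*(l - 3)*(l - 1)*(l^2 - 3*l - 4) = (l - 5)*(l - 3)*(l - 1)*(l + 1)*(l - 4)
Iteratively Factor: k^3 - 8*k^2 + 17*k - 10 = (k - 1)*(k^2 - 7*k + 10) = (k - 2)*(k - 1)*(k - 5)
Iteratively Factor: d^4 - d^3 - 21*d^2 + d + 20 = (d + 1)*(d^3 - 2*d^2 - 19*d + 20) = (d - 5)*(d + 1)*(d^2 + 3*d - 4) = (d - 5)*(d - 1)*(d + 1)*(d + 4)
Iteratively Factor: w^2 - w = (w - 1)*(w)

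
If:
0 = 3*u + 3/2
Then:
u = -1/2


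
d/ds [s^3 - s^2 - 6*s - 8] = 3*s^2 - 2*s - 6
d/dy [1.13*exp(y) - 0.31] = 1.13*exp(y)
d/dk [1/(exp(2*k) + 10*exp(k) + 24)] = 2*(-exp(k) - 5)*exp(k)/(exp(2*k) + 10*exp(k) + 24)^2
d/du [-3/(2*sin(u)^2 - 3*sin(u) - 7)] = 3*(4*sin(u) - 3)*cos(u)/(3*sin(u) + cos(2*u) + 6)^2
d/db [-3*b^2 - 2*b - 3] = -6*b - 2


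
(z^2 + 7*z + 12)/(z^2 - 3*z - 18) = (z + 4)/(z - 6)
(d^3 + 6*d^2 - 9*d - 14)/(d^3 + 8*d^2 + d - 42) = (d + 1)/(d + 3)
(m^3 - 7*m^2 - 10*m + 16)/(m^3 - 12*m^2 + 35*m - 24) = (m + 2)/(m - 3)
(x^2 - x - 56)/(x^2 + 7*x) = (x - 8)/x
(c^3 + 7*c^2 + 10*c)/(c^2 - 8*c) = (c^2 + 7*c + 10)/(c - 8)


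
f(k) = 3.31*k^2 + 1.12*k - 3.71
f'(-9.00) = -58.46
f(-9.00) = 254.32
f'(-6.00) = -38.60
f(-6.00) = 108.73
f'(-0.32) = -1.00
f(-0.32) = -3.73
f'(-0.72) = -3.65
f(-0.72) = -2.80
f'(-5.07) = -32.44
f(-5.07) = 75.69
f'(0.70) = 5.75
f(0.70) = -1.30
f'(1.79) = 12.97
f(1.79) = 8.90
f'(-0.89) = -4.77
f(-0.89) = -2.08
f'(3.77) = 26.08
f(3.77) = 47.56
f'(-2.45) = -15.10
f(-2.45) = 13.41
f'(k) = 6.62*k + 1.12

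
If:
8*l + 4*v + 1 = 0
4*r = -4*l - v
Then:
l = -v/2 - 1/8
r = v/4 + 1/8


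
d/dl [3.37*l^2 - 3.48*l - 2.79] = 6.74*l - 3.48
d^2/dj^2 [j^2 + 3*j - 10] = 2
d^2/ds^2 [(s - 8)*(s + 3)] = 2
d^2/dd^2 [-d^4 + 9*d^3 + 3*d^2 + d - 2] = -12*d^2 + 54*d + 6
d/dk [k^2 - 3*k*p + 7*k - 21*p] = 2*k - 3*p + 7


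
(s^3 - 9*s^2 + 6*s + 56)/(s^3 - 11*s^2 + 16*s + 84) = (s - 4)/(s - 6)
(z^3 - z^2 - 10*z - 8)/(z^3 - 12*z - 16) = (z + 1)/(z + 2)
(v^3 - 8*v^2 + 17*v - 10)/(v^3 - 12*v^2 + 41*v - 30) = (v - 2)/(v - 6)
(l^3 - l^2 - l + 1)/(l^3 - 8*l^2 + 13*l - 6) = (l + 1)/(l - 6)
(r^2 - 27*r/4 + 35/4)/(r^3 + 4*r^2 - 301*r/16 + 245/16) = 4*(r - 5)/(4*r^2 + 23*r - 35)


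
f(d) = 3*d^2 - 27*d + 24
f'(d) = 6*d - 27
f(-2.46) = 108.57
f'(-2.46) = -41.76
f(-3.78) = 168.93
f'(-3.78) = -49.68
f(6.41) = -25.81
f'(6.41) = 11.46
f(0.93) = 1.48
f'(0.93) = -21.42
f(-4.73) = 218.83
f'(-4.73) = -55.38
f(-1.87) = 84.98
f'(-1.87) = -38.22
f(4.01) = -36.03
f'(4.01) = -2.94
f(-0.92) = 51.38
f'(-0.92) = -32.52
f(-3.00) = 132.00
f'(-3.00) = -45.00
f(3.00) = -30.00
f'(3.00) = -9.00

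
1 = 1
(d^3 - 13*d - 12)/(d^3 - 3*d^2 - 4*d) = (d + 3)/d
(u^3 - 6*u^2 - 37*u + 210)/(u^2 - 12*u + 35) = u + 6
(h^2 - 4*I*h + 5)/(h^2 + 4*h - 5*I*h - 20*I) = (h + I)/(h + 4)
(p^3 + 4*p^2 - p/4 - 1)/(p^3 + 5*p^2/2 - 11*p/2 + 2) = (p + 1/2)/(p - 1)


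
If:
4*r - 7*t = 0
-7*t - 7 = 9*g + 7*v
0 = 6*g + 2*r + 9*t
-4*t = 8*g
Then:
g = 0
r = 0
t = 0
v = -1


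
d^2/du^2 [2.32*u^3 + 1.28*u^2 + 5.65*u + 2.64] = 13.92*u + 2.56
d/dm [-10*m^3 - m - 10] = -30*m^2 - 1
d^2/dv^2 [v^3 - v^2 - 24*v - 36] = 6*v - 2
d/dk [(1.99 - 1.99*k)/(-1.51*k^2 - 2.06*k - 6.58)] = (3.0049*k^2 + 4.0994*k + 13.0942)*(1.51*k^2 + 2.06*k - (k - 1)*(3.02*k + 2.06) + 6.58)/(1.51*k^2 + 2.06*k + 6.58)^3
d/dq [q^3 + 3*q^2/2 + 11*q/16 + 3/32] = 3*q^2 + 3*q + 11/16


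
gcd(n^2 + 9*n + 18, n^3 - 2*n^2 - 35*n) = 1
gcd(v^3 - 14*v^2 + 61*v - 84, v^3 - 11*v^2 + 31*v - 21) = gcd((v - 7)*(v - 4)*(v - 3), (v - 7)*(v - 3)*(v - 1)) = v^2 - 10*v + 21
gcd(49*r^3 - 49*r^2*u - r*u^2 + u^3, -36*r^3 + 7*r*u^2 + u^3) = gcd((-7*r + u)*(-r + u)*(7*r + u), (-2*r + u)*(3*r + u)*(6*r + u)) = 1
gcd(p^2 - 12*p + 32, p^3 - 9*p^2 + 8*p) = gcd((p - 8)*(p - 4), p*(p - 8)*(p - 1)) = p - 8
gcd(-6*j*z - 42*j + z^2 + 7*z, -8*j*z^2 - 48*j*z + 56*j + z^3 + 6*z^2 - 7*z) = z + 7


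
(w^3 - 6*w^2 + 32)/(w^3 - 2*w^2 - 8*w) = (w - 4)/w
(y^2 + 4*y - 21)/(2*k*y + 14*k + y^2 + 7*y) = (y - 3)/(2*k + y)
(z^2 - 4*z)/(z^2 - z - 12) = z/(z + 3)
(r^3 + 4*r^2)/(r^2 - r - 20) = r^2/(r - 5)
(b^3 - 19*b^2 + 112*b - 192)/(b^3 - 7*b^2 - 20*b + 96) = (b - 8)/(b + 4)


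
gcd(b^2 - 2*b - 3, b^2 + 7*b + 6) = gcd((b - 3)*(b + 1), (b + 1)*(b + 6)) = b + 1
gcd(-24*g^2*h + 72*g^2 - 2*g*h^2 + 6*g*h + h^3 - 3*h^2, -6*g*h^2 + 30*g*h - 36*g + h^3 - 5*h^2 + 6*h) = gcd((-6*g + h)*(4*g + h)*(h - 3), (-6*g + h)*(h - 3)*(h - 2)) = 6*g*h - 18*g - h^2 + 3*h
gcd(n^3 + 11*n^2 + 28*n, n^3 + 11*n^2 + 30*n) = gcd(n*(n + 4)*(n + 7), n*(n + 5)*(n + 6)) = n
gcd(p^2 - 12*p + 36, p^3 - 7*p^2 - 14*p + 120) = p - 6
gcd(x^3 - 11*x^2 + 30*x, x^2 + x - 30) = x - 5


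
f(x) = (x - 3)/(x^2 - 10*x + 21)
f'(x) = (10 - 2*x)*(x - 3)/(x^2 - 10*x + 21)^2 + 1/(x^2 - 10*x + 21) = -1/(x^2 - 14*x + 49)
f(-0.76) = -0.13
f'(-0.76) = -0.02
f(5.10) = -0.53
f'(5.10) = -0.28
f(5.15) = -0.54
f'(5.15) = -0.29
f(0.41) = -0.15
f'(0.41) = -0.02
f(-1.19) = -0.12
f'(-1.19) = -0.01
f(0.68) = -0.16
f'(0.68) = -0.03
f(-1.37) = -0.12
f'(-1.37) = -0.01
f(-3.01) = -0.10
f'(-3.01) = -0.01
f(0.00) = -0.14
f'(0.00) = -0.02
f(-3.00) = -0.10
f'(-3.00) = -0.01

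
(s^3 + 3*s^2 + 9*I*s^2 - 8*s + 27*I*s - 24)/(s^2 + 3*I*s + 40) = (s^2 + s*(3 + I) + 3*I)/(s - 5*I)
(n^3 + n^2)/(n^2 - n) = n*(n + 1)/(n - 1)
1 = 1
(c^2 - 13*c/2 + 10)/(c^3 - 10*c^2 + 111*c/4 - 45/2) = 2*(c - 4)/(2*c^2 - 15*c + 18)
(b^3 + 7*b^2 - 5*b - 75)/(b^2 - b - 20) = (-b^3 - 7*b^2 + 5*b + 75)/(-b^2 + b + 20)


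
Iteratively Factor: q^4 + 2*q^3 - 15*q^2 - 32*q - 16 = (q + 1)*(q^3 + q^2 - 16*q - 16) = (q - 4)*(q + 1)*(q^2 + 5*q + 4) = (q - 4)*(q + 1)^2*(q + 4)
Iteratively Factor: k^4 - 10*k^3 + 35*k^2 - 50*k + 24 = (k - 4)*(k^3 - 6*k^2 + 11*k - 6) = (k - 4)*(k - 2)*(k^2 - 4*k + 3) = (k - 4)*(k - 3)*(k - 2)*(k - 1)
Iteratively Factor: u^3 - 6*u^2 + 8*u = (u)*(u^2 - 6*u + 8) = u*(u - 4)*(u - 2)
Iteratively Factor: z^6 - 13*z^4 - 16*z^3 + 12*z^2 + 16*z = (z)*(z^5 - 13*z^3 - 16*z^2 + 12*z + 16) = z*(z + 2)*(z^4 - 2*z^3 - 9*z^2 + 2*z + 8) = z*(z + 2)^2*(z^3 - 4*z^2 - z + 4) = z*(z - 1)*(z + 2)^2*(z^2 - 3*z - 4) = z*(z - 1)*(z + 1)*(z + 2)^2*(z - 4)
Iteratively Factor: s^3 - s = (s - 1)*(s^2 + s) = s*(s - 1)*(s + 1)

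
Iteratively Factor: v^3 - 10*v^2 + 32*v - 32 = (v - 2)*(v^2 - 8*v + 16) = (v - 4)*(v - 2)*(v - 4)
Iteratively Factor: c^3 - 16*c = (c)*(c^2 - 16) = c*(c + 4)*(c - 4)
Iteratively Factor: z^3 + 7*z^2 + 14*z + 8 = (z + 1)*(z^2 + 6*z + 8) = (z + 1)*(z + 2)*(z + 4)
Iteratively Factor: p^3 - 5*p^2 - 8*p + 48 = (p - 4)*(p^2 - p - 12) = (p - 4)*(p + 3)*(p - 4)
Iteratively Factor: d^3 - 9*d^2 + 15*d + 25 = (d - 5)*(d^2 - 4*d - 5) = (d - 5)*(d + 1)*(d - 5)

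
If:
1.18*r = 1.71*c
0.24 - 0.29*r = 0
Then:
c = 0.57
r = 0.83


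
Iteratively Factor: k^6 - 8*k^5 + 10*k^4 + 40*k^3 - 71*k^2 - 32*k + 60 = (k - 3)*(k^5 - 5*k^4 - 5*k^3 + 25*k^2 + 4*k - 20) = (k - 3)*(k + 1)*(k^4 - 6*k^3 + k^2 + 24*k - 20) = (k - 3)*(k + 1)*(k + 2)*(k^3 - 8*k^2 + 17*k - 10) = (k - 3)*(k - 2)*(k + 1)*(k + 2)*(k^2 - 6*k + 5) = (k - 5)*(k - 3)*(k - 2)*(k + 1)*(k + 2)*(k - 1)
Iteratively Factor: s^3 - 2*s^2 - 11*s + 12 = (s - 4)*(s^2 + 2*s - 3) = (s - 4)*(s + 3)*(s - 1)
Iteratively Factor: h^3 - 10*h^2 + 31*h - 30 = (h - 3)*(h^2 - 7*h + 10) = (h - 5)*(h - 3)*(h - 2)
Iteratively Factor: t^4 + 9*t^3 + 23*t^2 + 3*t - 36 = (t + 3)*(t^3 + 6*t^2 + 5*t - 12) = (t - 1)*(t + 3)*(t^2 + 7*t + 12) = (t - 1)*(t + 3)*(t + 4)*(t + 3)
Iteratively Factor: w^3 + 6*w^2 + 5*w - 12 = (w + 4)*(w^2 + 2*w - 3) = (w + 3)*(w + 4)*(w - 1)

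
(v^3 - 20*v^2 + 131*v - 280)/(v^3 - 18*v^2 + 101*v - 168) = (v - 5)/(v - 3)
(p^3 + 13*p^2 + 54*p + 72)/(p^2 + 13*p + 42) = (p^2 + 7*p + 12)/(p + 7)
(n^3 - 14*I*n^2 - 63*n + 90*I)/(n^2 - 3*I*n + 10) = (n^2 - 9*I*n - 18)/(n + 2*I)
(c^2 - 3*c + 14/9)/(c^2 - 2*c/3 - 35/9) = (3*c - 2)/(3*c + 5)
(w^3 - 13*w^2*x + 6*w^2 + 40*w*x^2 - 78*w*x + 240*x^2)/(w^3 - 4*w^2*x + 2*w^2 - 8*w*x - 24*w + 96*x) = (-w^2 + 13*w*x - 40*x^2)/(-w^2 + 4*w*x + 4*w - 16*x)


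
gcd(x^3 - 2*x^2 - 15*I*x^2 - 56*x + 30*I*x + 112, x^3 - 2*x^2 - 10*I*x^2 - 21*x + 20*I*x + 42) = x^2 + x*(-2 - 7*I) + 14*I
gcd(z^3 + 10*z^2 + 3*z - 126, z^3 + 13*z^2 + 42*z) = z^2 + 13*z + 42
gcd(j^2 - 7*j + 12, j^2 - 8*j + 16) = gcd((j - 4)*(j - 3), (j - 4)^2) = j - 4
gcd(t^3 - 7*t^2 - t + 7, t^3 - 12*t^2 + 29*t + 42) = t^2 - 6*t - 7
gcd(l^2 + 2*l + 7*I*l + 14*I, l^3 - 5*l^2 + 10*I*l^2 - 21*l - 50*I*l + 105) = l + 7*I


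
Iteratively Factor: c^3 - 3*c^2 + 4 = (c - 2)*(c^2 - c - 2) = (c - 2)*(c + 1)*(c - 2)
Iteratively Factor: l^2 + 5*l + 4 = (l + 1)*(l + 4)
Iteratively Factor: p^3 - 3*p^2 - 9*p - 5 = (p + 1)*(p^2 - 4*p - 5) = (p + 1)^2*(p - 5)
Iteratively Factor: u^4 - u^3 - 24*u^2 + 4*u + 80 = (u + 4)*(u^3 - 5*u^2 - 4*u + 20) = (u - 5)*(u + 4)*(u^2 - 4) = (u - 5)*(u + 2)*(u + 4)*(u - 2)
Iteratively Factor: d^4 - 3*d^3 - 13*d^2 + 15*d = (d)*(d^3 - 3*d^2 - 13*d + 15) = d*(d - 5)*(d^2 + 2*d - 3) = d*(d - 5)*(d - 1)*(d + 3)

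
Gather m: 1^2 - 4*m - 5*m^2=-5*m^2 - 4*m + 1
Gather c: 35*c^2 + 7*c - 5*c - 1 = 35*c^2 + 2*c - 1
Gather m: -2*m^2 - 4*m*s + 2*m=-2*m^2 + m*(2 - 4*s)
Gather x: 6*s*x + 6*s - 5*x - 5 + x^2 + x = 6*s + x^2 + x*(6*s - 4) - 5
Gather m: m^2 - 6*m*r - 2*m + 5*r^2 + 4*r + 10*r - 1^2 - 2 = m^2 + m*(-6*r - 2) + 5*r^2 + 14*r - 3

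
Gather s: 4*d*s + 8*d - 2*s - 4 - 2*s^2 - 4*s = 8*d - 2*s^2 + s*(4*d - 6) - 4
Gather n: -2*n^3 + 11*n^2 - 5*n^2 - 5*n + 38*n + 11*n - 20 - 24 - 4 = -2*n^3 + 6*n^2 + 44*n - 48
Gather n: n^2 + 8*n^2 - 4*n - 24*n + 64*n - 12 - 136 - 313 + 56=9*n^2 + 36*n - 405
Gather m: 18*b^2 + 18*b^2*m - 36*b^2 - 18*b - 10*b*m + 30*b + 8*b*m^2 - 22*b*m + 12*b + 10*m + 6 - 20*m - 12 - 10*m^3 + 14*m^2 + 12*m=-18*b^2 + 24*b - 10*m^3 + m^2*(8*b + 14) + m*(18*b^2 - 32*b + 2) - 6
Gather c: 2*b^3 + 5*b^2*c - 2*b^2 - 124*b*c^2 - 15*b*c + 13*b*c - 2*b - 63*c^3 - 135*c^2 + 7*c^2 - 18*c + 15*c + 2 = 2*b^3 - 2*b^2 - 2*b - 63*c^3 + c^2*(-124*b - 128) + c*(5*b^2 - 2*b - 3) + 2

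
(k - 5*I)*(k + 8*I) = k^2 + 3*I*k + 40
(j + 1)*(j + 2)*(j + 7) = j^3 + 10*j^2 + 23*j + 14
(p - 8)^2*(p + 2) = p^3 - 14*p^2 + 32*p + 128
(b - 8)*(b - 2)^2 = b^3 - 12*b^2 + 36*b - 32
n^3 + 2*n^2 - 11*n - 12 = (n - 3)*(n + 1)*(n + 4)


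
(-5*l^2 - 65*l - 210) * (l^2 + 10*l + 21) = -5*l^4 - 115*l^3 - 965*l^2 - 3465*l - 4410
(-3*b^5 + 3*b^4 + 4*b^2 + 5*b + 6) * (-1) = 3*b^5 - 3*b^4 - 4*b^2 - 5*b - 6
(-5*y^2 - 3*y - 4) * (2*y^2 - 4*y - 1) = -10*y^4 + 14*y^3 + 9*y^2 + 19*y + 4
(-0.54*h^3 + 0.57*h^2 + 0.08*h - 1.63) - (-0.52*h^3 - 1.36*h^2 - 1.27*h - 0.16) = -0.02*h^3 + 1.93*h^2 + 1.35*h - 1.47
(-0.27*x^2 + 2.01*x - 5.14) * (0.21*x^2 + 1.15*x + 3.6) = -0.0567*x^4 + 0.1116*x^3 + 0.2601*x^2 + 1.325*x - 18.504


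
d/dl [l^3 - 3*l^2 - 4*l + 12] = 3*l^2 - 6*l - 4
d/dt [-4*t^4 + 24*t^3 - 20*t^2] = 8*t*(-2*t^2 + 9*t - 5)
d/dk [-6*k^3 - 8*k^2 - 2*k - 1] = -18*k^2 - 16*k - 2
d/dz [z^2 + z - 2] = 2*z + 1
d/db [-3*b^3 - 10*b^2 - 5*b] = -9*b^2 - 20*b - 5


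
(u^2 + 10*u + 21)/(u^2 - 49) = (u + 3)/(u - 7)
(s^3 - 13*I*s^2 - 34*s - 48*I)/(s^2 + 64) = (s^2 - 5*I*s + 6)/(s + 8*I)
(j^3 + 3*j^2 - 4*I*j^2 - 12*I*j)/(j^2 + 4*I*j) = (j^2 + j*(3 - 4*I) - 12*I)/(j + 4*I)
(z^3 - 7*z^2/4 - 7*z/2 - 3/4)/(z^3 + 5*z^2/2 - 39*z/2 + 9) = (4*z^2 + 5*z + 1)/(2*(2*z^2 + 11*z - 6))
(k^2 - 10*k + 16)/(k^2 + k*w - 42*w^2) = (k^2 - 10*k + 16)/(k^2 + k*w - 42*w^2)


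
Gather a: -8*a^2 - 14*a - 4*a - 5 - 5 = -8*a^2 - 18*a - 10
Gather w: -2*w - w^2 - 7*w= -w^2 - 9*w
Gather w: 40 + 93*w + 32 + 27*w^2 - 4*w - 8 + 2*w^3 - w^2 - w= 2*w^3 + 26*w^2 + 88*w + 64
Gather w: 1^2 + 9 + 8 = 18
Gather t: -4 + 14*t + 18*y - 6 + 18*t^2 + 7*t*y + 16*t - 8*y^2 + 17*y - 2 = 18*t^2 + t*(7*y + 30) - 8*y^2 + 35*y - 12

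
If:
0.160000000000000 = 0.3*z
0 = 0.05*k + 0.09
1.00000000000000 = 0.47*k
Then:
No Solution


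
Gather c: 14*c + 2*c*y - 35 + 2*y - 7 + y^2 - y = c*(2*y + 14) + y^2 + y - 42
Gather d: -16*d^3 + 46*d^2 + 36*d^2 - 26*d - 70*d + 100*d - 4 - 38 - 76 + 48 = -16*d^3 + 82*d^2 + 4*d - 70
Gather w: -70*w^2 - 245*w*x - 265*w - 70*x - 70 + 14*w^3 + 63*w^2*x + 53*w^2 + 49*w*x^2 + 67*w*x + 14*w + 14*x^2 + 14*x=14*w^3 + w^2*(63*x - 17) + w*(49*x^2 - 178*x - 251) + 14*x^2 - 56*x - 70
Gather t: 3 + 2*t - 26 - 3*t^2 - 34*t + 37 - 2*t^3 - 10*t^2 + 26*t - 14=-2*t^3 - 13*t^2 - 6*t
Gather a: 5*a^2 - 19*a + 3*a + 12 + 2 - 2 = 5*a^2 - 16*a + 12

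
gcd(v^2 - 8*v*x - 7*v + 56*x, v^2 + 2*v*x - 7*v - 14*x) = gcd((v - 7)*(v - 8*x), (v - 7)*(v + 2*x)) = v - 7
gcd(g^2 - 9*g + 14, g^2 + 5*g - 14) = g - 2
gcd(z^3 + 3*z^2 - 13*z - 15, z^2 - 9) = z - 3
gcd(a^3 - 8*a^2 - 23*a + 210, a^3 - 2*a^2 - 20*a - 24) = a - 6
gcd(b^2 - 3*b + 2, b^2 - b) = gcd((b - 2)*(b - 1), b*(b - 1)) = b - 1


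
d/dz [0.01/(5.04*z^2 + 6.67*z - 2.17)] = (-0.1008*z - 0.0667)/(5.04*z^2 + 6.67*z - 2.17)^2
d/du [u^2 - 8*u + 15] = 2*u - 8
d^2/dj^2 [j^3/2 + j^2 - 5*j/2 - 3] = 3*j + 2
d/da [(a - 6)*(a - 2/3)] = 2*a - 20/3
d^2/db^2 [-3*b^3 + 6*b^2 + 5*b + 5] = 12 - 18*b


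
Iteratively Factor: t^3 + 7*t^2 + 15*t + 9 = (t + 3)*(t^2 + 4*t + 3) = (t + 3)^2*(t + 1)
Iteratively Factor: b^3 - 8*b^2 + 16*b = (b)*(b^2 - 8*b + 16) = b*(b - 4)*(b - 4)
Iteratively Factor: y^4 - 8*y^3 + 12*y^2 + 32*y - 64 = (y - 2)*(y^3 - 6*y^2 + 32) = (y - 4)*(y - 2)*(y^2 - 2*y - 8) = (y - 4)^2*(y - 2)*(y + 2)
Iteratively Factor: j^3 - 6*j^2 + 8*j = (j - 2)*(j^2 - 4*j) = (j - 4)*(j - 2)*(j)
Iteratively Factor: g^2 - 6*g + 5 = (g - 5)*(g - 1)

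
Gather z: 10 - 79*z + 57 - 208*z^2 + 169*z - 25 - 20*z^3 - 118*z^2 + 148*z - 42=-20*z^3 - 326*z^2 + 238*z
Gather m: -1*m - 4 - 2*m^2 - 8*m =-2*m^2 - 9*m - 4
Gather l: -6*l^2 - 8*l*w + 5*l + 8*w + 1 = -6*l^2 + l*(5 - 8*w) + 8*w + 1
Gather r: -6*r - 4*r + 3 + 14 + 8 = 25 - 10*r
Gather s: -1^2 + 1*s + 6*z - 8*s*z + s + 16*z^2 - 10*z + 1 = s*(2 - 8*z) + 16*z^2 - 4*z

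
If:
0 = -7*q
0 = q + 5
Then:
No Solution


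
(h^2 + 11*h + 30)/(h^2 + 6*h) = (h + 5)/h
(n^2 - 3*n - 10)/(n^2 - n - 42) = (-n^2 + 3*n + 10)/(-n^2 + n + 42)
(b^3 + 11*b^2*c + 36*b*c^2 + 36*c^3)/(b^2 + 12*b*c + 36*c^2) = (b^2 + 5*b*c + 6*c^2)/(b + 6*c)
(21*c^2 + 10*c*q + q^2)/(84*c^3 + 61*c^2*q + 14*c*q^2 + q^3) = 1/(4*c + q)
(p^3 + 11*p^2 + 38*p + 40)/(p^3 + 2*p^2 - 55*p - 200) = (p^2 + 6*p + 8)/(p^2 - 3*p - 40)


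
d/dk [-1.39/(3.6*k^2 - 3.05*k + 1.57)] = (10.008*k - 4.2395)/(3.6*k^2 - 3.05*k + 1.57)^2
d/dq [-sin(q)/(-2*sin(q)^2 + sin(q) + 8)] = (cos(2*q) - 9)*cos(q)/(sin(q) + cos(2*q) + 7)^2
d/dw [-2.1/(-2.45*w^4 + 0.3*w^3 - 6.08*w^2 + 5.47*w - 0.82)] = (-20.58*w^3 + 1.89*w^2 - 25.536*w + 11.487)/(2.45*w^4 - 0.3*w^3 + 6.08*w^2 - 5.47*w + 0.82)^2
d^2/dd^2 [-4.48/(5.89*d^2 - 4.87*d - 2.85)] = (-310.841216*d^2 + 257.011328*d + 4.48*(11.78*d - 4.87)*(23.56*d - 9.74) + 150.40704)/(-5.89*d^2 + 4.87*d + 2.85)^3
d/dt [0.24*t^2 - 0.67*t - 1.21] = 0.48*t - 0.67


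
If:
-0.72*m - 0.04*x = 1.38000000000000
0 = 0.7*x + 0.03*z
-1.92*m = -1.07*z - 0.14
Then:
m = -1.93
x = 0.15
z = -3.59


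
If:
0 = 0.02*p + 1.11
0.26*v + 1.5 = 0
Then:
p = -55.50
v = -5.77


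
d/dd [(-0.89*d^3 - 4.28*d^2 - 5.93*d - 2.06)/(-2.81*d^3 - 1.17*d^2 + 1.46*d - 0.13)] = (-10.9855*d^4 - 35.9254*d^3 - 30.2056*d^2 - 3.7076*d + 3.7785)/(7.8961*d^6 + 6.5754*d^5 - 6.8363*d^4 - 2.6858*d^3 + 2.4358*d^2 - 0.3796*d + 0.0169)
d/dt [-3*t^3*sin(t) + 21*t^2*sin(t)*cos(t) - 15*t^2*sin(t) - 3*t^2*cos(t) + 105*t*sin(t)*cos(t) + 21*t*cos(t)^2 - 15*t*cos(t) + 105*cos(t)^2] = -3*t^3*cos(t) - 6*t^2*sin(t) - 15*t^2*cos(t) + 21*t^2*cos(2*t) - 15*t*sin(t) - 6*t*cos(t) + 105*t*cos(2*t) - 105*sin(2*t)/2 - 15*cos(t) + 21*cos(2*t)/2 + 21/2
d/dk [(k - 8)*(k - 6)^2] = (k - 6)*(3*k - 22)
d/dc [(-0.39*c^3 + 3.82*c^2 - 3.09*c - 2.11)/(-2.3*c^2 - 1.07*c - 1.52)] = (0.897*c^4 + 0.834599999999998*c^3 - 9.416*c^2 - 21.3188*c + 2.4391)/(5.29*c^4 + 4.922*c^3 + 8.1369*c^2 + 3.2528*c + 2.3104)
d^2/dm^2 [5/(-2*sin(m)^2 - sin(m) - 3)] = 5*(16*sin(m)^4 + 6*sin(m)^3 - 47*sin(m)^2 - 15*sin(m) + 10)/(sin(m) - cos(2*m) + 4)^3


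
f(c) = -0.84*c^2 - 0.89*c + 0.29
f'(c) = -1.68*c - 0.89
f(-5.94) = -24.06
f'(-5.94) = 9.09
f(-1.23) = 0.11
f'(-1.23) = 1.18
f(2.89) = -9.30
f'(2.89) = -5.75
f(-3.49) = -6.84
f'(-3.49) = 4.97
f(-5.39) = -19.32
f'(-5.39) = 8.17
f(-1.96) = -1.19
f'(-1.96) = 2.40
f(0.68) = -0.70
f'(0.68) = -2.03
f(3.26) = -11.54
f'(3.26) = -6.37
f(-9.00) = -59.74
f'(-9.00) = 14.23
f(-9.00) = -59.74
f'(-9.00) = 14.23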